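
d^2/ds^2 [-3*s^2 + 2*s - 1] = -6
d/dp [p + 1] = 1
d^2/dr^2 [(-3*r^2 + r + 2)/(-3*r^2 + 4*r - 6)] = 2*(27*r^3 - 216*r^2 + 126*r + 88)/(27*r^6 - 108*r^5 + 306*r^4 - 496*r^3 + 612*r^2 - 432*r + 216)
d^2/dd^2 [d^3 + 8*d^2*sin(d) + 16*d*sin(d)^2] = -8*d^2*sin(d) + 32*d*cos(d) + 32*d*cos(2*d) + 6*d + 16*sin(d) + 32*sin(2*d)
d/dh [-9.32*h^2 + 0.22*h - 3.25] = 0.22 - 18.64*h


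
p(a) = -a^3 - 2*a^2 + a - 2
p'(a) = -3*a^2 - 4*a + 1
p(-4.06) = 27.90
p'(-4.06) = -32.21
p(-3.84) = 21.29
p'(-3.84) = -27.88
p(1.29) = -6.18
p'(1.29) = -9.15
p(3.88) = -86.64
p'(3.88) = -59.68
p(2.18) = -19.69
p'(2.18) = -21.98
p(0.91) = -3.50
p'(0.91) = -5.12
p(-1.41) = -4.58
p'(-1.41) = 0.68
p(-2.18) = -3.32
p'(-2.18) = -4.54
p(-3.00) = 4.00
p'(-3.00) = -14.00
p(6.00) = -284.00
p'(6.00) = -131.00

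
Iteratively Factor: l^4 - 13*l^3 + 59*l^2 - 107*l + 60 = (l - 4)*(l^3 - 9*l^2 + 23*l - 15) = (l - 4)*(l - 1)*(l^2 - 8*l + 15) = (l - 5)*(l - 4)*(l - 1)*(l - 3)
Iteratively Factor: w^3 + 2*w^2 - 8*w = (w + 4)*(w^2 - 2*w) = w*(w + 4)*(w - 2)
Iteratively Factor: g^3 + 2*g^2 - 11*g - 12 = (g + 1)*(g^2 + g - 12) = (g - 3)*(g + 1)*(g + 4)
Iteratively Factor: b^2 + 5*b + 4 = (b + 1)*(b + 4)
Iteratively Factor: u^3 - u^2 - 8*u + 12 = (u + 3)*(u^2 - 4*u + 4) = (u - 2)*(u + 3)*(u - 2)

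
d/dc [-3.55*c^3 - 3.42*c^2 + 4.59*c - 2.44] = -10.65*c^2 - 6.84*c + 4.59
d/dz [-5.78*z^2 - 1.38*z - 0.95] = -11.56*z - 1.38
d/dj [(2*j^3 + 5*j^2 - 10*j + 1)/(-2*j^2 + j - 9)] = (-4*j^4 + 4*j^3 - 69*j^2 - 86*j + 89)/(4*j^4 - 4*j^3 + 37*j^2 - 18*j + 81)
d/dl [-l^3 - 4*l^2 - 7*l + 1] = -3*l^2 - 8*l - 7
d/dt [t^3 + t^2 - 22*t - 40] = 3*t^2 + 2*t - 22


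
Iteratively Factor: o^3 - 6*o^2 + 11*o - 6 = (o - 2)*(o^2 - 4*o + 3) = (o - 2)*(o - 1)*(o - 3)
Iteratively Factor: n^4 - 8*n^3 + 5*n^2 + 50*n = (n + 2)*(n^3 - 10*n^2 + 25*n) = n*(n + 2)*(n^2 - 10*n + 25) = n*(n - 5)*(n + 2)*(n - 5)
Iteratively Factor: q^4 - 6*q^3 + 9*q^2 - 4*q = (q)*(q^3 - 6*q^2 + 9*q - 4) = q*(q - 4)*(q^2 - 2*q + 1) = q*(q - 4)*(q - 1)*(q - 1)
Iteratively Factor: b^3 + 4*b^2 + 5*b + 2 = (b + 2)*(b^2 + 2*b + 1) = (b + 1)*(b + 2)*(b + 1)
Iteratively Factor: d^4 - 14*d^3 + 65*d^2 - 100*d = (d - 5)*(d^3 - 9*d^2 + 20*d) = d*(d - 5)*(d^2 - 9*d + 20) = d*(d - 5)*(d - 4)*(d - 5)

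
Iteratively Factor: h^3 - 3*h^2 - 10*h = (h)*(h^2 - 3*h - 10) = h*(h + 2)*(h - 5)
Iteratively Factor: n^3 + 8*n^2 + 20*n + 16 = (n + 2)*(n^2 + 6*n + 8) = (n + 2)^2*(n + 4)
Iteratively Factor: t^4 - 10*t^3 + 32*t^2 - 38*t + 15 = (t - 1)*(t^3 - 9*t^2 + 23*t - 15) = (t - 3)*(t - 1)*(t^2 - 6*t + 5) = (t - 3)*(t - 1)^2*(t - 5)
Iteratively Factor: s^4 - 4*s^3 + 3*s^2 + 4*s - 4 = (s - 2)*(s^3 - 2*s^2 - s + 2) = (s - 2)*(s + 1)*(s^2 - 3*s + 2) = (s - 2)^2*(s + 1)*(s - 1)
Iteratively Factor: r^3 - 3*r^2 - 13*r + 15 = (r - 1)*(r^2 - 2*r - 15) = (r - 5)*(r - 1)*(r + 3)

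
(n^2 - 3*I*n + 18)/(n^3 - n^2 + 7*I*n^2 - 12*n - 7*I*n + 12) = (n - 6*I)/(n^2 + n*(-1 + 4*I) - 4*I)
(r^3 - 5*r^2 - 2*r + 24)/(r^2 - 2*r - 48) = (-r^3 + 5*r^2 + 2*r - 24)/(-r^2 + 2*r + 48)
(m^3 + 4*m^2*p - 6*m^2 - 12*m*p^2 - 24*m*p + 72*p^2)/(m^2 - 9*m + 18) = (m^2 + 4*m*p - 12*p^2)/(m - 3)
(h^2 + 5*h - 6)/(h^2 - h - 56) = (-h^2 - 5*h + 6)/(-h^2 + h + 56)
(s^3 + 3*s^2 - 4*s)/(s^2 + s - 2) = s*(s + 4)/(s + 2)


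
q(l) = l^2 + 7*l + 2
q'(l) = 2*l + 7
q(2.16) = 21.79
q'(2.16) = 11.32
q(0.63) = 6.81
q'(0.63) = 8.26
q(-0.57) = -1.67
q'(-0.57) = 5.86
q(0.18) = 3.29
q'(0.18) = 7.36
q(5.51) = 70.93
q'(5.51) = 18.02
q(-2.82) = -9.79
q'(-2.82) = 1.36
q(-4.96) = -8.12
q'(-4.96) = -2.92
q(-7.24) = 3.74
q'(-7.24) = -7.48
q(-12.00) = 62.00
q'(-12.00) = -17.00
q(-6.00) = -4.00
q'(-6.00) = -5.00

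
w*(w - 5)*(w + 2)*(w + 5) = w^4 + 2*w^3 - 25*w^2 - 50*w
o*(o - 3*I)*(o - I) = o^3 - 4*I*o^2 - 3*o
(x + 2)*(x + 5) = x^2 + 7*x + 10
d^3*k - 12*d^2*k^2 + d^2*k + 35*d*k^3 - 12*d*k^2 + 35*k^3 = (d - 7*k)*(d - 5*k)*(d*k + k)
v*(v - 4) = v^2 - 4*v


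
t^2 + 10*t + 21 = (t + 3)*(t + 7)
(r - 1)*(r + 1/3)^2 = r^3 - r^2/3 - 5*r/9 - 1/9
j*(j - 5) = j^2 - 5*j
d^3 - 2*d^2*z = d^2*(d - 2*z)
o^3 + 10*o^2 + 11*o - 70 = (o - 2)*(o + 5)*(o + 7)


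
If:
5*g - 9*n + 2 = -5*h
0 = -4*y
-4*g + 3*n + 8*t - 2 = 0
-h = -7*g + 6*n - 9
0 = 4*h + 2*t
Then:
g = -347/188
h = 39/188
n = -97/141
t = -39/94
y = 0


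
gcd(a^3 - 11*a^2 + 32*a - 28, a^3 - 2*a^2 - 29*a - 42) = a - 7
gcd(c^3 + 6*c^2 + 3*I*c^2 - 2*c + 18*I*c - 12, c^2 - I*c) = 1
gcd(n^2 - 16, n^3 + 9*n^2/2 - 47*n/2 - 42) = n - 4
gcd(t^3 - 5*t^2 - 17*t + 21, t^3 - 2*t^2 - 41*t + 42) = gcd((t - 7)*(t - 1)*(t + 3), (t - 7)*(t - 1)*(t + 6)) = t^2 - 8*t + 7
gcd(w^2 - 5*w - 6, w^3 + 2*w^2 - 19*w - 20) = w + 1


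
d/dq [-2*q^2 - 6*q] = -4*q - 6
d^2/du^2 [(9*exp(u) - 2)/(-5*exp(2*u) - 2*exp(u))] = (-225*exp(3*u) + 290*exp(2*u) + 60*exp(u) + 8)*exp(-u)/(125*exp(3*u) + 150*exp(2*u) + 60*exp(u) + 8)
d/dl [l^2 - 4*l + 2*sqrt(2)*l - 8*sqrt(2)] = 2*l - 4 + 2*sqrt(2)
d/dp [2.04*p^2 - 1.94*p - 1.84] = 4.08*p - 1.94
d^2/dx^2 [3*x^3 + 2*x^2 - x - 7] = 18*x + 4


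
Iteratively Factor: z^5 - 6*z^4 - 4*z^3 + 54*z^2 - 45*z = (z - 3)*(z^4 - 3*z^3 - 13*z^2 + 15*z) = (z - 3)*(z - 1)*(z^3 - 2*z^2 - 15*z) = (z - 5)*(z - 3)*(z - 1)*(z^2 + 3*z) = z*(z - 5)*(z - 3)*(z - 1)*(z + 3)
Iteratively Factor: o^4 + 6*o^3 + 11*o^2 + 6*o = (o + 1)*(o^3 + 5*o^2 + 6*o) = o*(o + 1)*(o^2 + 5*o + 6) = o*(o + 1)*(o + 2)*(o + 3)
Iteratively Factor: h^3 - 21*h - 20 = (h - 5)*(h^2 + 5*h + 4) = (h - 5)*(h + 4)*(h + 1)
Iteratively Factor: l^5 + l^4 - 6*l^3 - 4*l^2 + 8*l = (l)*(l^4 + l^3 - 6*l^2 - 4*l + 8) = l*(l + 2)*(l^3 - l^2 - 4*l + 4) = l*(l - 1)*(l + 2)*(l^2 - 4) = l*(l - 1)*(l + 2)^2*(l - 2)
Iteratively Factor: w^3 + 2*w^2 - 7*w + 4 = (w - 1)*(w^2 + 3*w - 4) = (w - 1)^2*(w + 4)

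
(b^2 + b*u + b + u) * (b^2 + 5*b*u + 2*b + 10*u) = b^4 + 6*b^3*u + 3*b^3 + 5*b^2*u^2 + 18*b^2*u + 2*b^2 + 15*b*u^2 + 12*b*u + 10*u^2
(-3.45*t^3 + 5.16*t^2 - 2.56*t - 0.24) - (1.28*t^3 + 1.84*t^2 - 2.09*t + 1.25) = -4.73*t^3 + 3.32*t^2 - 0.47*t - 1.49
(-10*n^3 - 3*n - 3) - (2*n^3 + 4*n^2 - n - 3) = -12*n^3 - 4*n^2 - 2*n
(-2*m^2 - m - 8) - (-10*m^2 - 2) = 8*m^2 - m - 6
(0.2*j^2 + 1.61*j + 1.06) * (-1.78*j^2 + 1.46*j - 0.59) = -0.356*j^4 - 2.5738*j^3 + 0.3458*j^2 + 0.5977*j - 0.6254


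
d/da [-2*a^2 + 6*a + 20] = 6 - 4*a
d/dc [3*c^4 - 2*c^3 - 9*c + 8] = 12*c^3 - 6*c^2 - 9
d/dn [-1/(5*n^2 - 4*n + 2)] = 2*(5*n - 2)/(5*n^2 - 4*n + 2)^2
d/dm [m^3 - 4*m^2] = m*(3*m - 8)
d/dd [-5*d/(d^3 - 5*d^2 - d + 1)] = 5*(2*d^3 - 5*d^2 - 1)/(d^6 - 10*d^5 + 23*d^4 + 12*d^3 - 9*d^2 - 2*d + 1)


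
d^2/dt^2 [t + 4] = 0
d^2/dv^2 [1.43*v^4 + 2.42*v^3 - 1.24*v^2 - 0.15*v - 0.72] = 17.16*v^2 + 14.52*v - 2.48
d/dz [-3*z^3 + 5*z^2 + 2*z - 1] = -9*z^2 + 10*z + 2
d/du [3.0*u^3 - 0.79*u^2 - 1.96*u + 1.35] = 9.0*u^2 - 1.58*u - 1.96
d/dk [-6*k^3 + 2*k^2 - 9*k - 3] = -18*k^2 + 4*k - 9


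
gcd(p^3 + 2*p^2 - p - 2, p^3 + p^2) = p + 1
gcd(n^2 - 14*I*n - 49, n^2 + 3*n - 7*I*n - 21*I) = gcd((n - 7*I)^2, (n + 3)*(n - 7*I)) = n - 7*I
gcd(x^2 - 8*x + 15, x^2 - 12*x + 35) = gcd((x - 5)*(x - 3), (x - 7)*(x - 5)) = x - 5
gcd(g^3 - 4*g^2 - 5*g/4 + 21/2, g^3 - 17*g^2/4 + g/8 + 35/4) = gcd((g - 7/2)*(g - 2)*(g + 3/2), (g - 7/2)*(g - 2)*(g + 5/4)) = g^2 - 11*g/2 + 7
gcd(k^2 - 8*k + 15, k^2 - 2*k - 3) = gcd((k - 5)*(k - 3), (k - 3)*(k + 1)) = k - 3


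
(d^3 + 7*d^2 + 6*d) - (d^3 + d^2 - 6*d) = 6*d^2 + 12*d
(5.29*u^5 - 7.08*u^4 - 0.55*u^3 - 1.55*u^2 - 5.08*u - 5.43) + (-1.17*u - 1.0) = 5.29*u^5 - 7.08*u^4 - 0.55*u^3 - 1.55*u^2 - 6.25*u - 6.43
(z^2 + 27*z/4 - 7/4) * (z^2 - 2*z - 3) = z^4 + 19*z^3/4 - 73*z^2/4 - 67*z/4 + 21/4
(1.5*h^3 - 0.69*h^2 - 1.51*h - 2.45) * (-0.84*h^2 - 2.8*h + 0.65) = -1.26*h^5 - 3.6204*h^4 + 4.1754*h^3 + 5.8375*h^2 + 5.8785*h - 1.5925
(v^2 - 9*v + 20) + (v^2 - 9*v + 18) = 2*v^2 - 18*v + 38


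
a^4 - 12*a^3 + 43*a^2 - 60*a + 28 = (a - 7)*(a - 2)^2*(a - 1)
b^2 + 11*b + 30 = (b + 5)*(b + 6)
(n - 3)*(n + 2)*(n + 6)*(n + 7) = n^4 + 12*n^3 + 23*n^2 - 120*n - 252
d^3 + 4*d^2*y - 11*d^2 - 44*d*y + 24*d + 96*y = (d - 8)*(d - 3)*(d + 4*y)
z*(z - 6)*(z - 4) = z^3 - 10*z^2 + 24*z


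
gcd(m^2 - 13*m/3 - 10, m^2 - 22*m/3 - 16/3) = 1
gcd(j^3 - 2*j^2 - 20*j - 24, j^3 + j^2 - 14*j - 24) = j + 2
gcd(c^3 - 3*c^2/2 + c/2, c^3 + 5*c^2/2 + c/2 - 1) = c - 1/2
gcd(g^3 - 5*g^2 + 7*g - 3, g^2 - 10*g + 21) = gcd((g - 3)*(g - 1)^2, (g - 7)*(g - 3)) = g - 3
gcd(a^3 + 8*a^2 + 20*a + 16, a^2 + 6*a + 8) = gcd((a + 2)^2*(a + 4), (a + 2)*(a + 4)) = a^2 + 6*a + 8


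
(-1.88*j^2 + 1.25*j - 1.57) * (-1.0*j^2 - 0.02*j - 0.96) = 1.88*j^4 - 1.2124*j^3 + 3.3498*j^2 - 1.1686*j + 1.5072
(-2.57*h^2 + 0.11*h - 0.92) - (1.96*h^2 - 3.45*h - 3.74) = -4.53*h^2 + 3.56*h + 2.82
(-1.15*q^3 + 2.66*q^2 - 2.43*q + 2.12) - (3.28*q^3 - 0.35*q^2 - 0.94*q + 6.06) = -4.43*q^3 + 3.01*q^2 - 1.49*q - 3.94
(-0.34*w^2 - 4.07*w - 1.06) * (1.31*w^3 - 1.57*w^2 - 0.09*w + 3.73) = -0.4454*w^5 - 4.7979*w^4 + 5.0319*w^3 + 0.7623*w^2 - 15.0857*w - 3.9538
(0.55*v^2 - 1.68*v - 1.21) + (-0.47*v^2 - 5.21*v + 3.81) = 0.0800000000000001*v^2 - 6.89*v + 2.6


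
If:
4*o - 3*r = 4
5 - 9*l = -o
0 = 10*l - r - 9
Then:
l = -1/2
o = -19/2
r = -14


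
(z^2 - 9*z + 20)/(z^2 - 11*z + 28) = (z - 5)/(z - 7)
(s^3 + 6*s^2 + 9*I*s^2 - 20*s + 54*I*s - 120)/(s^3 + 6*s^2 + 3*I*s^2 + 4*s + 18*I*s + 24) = (s + 5*I)/(s - I)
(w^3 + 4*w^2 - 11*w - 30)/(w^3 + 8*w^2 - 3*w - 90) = (w + 2)/(w + 6)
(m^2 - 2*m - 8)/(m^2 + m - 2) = (m - 4)/(m - 1)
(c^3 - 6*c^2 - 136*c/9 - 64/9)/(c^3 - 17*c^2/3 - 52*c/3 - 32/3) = (c + 2/3)/(c + 1)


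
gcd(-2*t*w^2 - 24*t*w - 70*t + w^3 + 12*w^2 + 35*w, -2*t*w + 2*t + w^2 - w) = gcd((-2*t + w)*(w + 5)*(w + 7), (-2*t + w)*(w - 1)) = 2*t - w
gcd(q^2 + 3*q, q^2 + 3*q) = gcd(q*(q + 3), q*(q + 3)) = q^2 + 3*q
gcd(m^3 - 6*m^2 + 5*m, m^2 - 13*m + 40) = m - 5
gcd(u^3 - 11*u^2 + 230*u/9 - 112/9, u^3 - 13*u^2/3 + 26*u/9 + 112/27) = u - 7/3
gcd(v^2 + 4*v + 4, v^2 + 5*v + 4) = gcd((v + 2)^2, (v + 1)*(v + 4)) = 1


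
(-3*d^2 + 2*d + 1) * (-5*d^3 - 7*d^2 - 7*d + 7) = 15*d^5 + 11*d^4 + 2*d^3 - 42*d^2 + 7*d + 7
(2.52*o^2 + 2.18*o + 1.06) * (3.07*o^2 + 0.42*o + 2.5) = 7.7364*o^4 + 7.751*o^3 + 10.4698*o^2 + 5.8952*o + 2.65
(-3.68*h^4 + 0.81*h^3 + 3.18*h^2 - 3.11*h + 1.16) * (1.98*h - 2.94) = -7.2864*h^5 + 12.423*h^4 + 3.915*h^3 - 15.507*h^2 + 11.4402*h - 3.4104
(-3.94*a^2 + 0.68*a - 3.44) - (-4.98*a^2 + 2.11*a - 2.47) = 1.04*a^2 - 1.43*a - 0.97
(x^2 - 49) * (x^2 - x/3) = x^4 - x^3/3 - 49*x^2 + 49*x/3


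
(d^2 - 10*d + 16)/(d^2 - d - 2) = (d - 8)/(d + 1)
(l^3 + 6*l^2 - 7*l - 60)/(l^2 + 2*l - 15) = l + 4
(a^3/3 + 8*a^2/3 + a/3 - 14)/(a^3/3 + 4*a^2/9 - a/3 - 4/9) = 3*(a^3 + 8*a^2 + a - 42)/(3*a^3 + 4*a^2 - 3*a - 4)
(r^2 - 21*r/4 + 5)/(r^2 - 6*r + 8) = (r - 5/4)/(r - 2)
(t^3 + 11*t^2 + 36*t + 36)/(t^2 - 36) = (t^2 + 5*t + 6)/(t - 6)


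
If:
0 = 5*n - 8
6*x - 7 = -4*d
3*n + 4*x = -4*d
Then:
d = -71/10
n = 8/5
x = 59/10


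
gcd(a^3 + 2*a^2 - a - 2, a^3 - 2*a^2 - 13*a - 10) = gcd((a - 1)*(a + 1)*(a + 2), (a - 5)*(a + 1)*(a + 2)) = a^2 + 3*a + 2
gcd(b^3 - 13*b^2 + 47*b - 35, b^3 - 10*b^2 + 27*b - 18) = b - 1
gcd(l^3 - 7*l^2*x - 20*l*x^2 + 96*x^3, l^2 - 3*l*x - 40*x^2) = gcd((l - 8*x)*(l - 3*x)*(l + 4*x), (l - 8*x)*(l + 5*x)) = -l + 8*x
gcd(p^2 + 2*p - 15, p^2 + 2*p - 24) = 1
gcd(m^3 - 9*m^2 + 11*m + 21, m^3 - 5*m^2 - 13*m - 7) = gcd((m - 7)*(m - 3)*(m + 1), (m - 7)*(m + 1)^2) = m^2 - 6*m - 7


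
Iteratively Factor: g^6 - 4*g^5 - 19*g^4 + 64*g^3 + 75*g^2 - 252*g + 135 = (g - 1)*(g^5 - 3*g^4 - 22*g^3 + 42*g^2 + 117*g - 135) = (g - 1)*(g + 3)*(g^4 - 6*g^3 - 4*g^2 + 54*g - 45) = (g - 5)*(g - 1)*(g + 3)*(g^3 - g^2 - 9*g + 9) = (g - 5)*(g - 1)*(g + 3)^2*(g^2 - 4*g + 3) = (g - 5)*(g - 1)^2*(g + 3)^2*(g - 3)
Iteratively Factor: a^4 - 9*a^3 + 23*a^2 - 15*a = (a - 5)*(a^3 - 4*a^2 + 3*a) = a*(a - 5)*(a^2 - 4*a + 3) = a*(a - 5)*(a - 1)*(a - 3)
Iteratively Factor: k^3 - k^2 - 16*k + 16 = (k - 1)*(k^2 - 16) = (k - 4)*(k - 1)*(k + 4)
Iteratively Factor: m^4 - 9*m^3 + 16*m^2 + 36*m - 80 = (m - 5)*(m^3 - 4*m^2 - 4*m + 16) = (m - 5)*(m - 2)*(m^2 - 2*m - 8) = (m - 5)*(m - 2)*(m + 2)*(m - 4)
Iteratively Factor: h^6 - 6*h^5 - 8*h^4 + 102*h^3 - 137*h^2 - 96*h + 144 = (h - 3)*(h^5 - 3*h^4 - 17*h^3 + 51*h^2 + 16*h - 48) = (h - 4)*(h - 3)*(h^4 + h^3 - 13*h^2 - h + 12) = (h - 4)*(h - 3)*(h - 1)*(h^3 + 2*h^2 - 11*h - 12) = (h - 4)*(h - 3)*(h - 1)*(h + 4)*(h^2 - 2*h - 3) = (h - 4)*(h - 3)^2*(h - 1)*(h + 4)*(h + 1)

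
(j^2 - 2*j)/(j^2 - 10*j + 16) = j/(j - 8)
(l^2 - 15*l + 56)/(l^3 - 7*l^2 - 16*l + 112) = (l - 8)/(l^2 - 16)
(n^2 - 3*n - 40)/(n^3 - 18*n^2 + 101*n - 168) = (n + 5)/(n^2 - 10*n + 21)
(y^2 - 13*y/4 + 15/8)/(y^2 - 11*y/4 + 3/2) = (y - 5/2)/(y - 2)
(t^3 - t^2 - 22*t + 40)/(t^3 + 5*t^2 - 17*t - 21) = (t^3 - t^2 - 22*t + 40)/(t^3 + 5*t^2 - 17*t - 21)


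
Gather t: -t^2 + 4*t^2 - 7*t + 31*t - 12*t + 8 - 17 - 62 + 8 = 3*t^2 + 12*t - 63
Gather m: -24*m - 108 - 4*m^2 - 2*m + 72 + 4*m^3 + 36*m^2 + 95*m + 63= 4*m^3 + 32*m^2 + 69*m + 27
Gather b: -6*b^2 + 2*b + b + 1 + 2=-6*b^2 + 3*b + 3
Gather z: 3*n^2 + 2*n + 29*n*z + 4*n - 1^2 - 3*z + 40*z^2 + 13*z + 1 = 3*n^2 + 6*n + 40*z^2 + z*(29*n + 10)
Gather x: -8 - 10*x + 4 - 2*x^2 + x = -2*x^2 - 9*x - 4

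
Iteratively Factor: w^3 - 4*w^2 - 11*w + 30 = (w + 3)*(w^2 - 7*w + 10) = (w - 5)*(w + 3)*(w - 2)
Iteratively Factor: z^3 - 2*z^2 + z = (z - 1)*(z^2 - z) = (z - 1)^2*(z)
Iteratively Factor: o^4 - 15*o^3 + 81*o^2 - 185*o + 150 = (o - 5)*(o^3 - 10*o^2 + 31*o - 30) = (o - 5)^2*(o^2 - 5*o + 6) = (o - 5)^2*(o - 3)*(o - 2)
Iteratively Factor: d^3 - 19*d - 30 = (d - 5)*(d^2 + 5*d + 6) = (d - 5)*(d + 2)*(d + 3)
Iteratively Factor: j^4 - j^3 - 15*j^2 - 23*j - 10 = (j + 1)*(j^3 - 2*j^2 - 13*j - 10) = (j - 5)*(j + 1)*(j^2 + 3*j + 2) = (j - 5)*(j + 1)*(j + 2)*(j + 1)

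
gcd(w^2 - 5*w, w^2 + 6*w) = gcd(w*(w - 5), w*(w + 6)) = w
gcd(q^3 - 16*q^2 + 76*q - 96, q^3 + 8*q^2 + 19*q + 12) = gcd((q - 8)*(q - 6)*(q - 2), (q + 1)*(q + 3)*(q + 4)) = 1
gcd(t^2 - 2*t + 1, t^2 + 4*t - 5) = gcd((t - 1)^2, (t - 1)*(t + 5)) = t - 1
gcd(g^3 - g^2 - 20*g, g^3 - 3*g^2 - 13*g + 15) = g - 5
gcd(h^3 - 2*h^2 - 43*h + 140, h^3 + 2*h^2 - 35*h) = h^2 + 2*h - 35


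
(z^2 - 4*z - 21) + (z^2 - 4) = 2*z^2 - 4*z - 25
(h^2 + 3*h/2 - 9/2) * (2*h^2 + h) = 2*h^4 + 4*h^3 - 15*h^2/2 - 9*h/2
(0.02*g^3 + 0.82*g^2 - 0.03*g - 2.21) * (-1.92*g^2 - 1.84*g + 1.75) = -0.0384*g^5 - 1.6112*g^4 - 1.4162*g^3 + 5.7334*g^2 + 4.0139*g - 3.8675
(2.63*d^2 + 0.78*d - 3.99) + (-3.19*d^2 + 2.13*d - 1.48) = -0.56*d^2 + 2.91*d - 5.47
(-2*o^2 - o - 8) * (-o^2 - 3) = 2*o^4 + o^3 + 14*o^2 + 3*o + 24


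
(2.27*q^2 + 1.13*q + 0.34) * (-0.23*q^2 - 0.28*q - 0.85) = -0.5221*q^4 - 0.8955*q^3 - 2.3241*q^2 - 1.0557*q - 0.289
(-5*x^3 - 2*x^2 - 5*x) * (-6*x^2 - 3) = 30*x^5 + 12*x^4 + 45*x^3 + 6*x^2 + 15*x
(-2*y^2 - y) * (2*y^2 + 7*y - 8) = -4*y^4 - 16*y^3 + 9*y^2 + 8*y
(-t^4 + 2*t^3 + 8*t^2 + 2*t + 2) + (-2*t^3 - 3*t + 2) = -t^4 + 8*t^2 - t + 4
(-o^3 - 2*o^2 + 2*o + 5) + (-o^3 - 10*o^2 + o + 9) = -2*o^3 - 12*o^2 + 3*o + 14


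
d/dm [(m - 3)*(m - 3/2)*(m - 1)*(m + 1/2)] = m*(8*m^2 - 30*m + 25)/2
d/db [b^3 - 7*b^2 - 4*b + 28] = 3*b^2 - 14*b - 4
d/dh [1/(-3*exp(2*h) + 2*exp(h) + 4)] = (6*exp(h) - 2)*exp(h)/(-3*exp(2*h) + 2*exp(h) + 4)^2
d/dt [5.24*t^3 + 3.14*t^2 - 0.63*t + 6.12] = 15.72*t^2 + 6.28*t - 0.63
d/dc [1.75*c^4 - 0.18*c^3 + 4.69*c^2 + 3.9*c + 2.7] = 7.0*c^3 - 0.54*c^2 + 9.38*c + 3.9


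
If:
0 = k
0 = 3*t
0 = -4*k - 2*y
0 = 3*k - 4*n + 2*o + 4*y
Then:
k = 0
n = o/2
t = 0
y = 0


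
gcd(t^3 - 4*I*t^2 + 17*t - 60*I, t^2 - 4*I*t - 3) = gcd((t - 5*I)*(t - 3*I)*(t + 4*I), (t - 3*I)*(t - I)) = t - 3*I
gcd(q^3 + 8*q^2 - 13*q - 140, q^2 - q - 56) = q + 7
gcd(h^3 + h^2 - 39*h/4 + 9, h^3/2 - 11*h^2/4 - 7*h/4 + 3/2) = 1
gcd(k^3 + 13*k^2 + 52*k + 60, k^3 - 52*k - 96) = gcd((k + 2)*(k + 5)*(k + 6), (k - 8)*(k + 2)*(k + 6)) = k^2 + 8*k + 12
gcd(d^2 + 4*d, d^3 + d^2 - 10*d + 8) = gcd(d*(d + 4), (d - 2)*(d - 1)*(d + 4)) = d + 4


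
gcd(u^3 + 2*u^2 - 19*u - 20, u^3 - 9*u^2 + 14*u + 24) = u^2 - 3*u - 4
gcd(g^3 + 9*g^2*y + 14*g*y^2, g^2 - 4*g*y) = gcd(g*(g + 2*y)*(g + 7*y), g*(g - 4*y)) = g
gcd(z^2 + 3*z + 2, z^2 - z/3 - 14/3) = z + 2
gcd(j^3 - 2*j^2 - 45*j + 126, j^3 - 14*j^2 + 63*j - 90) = j^2 - 9*j + 18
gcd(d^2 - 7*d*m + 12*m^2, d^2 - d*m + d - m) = 1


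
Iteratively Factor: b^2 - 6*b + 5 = (b - 1)*(b - 5)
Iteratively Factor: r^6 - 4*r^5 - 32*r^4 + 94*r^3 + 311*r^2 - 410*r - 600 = (r + 3)*(r^5 - 7*r^4 - 11*r^3 + 127*r^2 - 70*r - 200) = (r - 2)*(r + 3)*(r^4 - 5*r^3 - 21*r^2 + 85*r + 100) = (r - 5)*(r - 2)*(r + 3)*(r^3 - 21*r - 20) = (r - 5)*(r - 2)*(r + 3)*(r + 4)*(r^2 - 4*r - 5) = (r - 5)*(r - 2)*(r + 1)*(r + 3)*(r + 4)*(r - 5)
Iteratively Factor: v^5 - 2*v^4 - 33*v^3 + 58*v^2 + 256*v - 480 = (v - 3)*(v^4 + v^3 - 30*v^2 - 32*v + 160) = (v - 3)*(v + 4)*(v^3 - 3*v^2 - 18*v + 40) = (v - 3)*(v + 4)^2*(v^2 - 7*v + 10) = (v - 3)*(v - 2)*(v + 4)^2*(v - 5)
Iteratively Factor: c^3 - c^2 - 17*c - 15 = (c + 1)*(c^2 - 2*c - 15) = (c + 1)*(c + 3)*(c - 5)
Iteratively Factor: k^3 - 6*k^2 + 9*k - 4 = (k - 4)*(k^2 - 2*k + 1) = (k - 4)*(k - 1)*(k - 1)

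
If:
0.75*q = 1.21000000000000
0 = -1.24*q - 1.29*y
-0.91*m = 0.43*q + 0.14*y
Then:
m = -0.52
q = 1.61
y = -1.55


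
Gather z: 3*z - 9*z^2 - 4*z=-9*z^2 - z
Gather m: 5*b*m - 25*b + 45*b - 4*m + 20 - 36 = 20*b + m*(5*b - 4) - 16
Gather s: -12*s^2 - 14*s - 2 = -12*s^2 - 14*s - 2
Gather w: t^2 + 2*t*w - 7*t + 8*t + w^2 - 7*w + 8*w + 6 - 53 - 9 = t^2 + t + w^2 + w*(2*t + 1) - 56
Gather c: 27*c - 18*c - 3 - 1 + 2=9*c - 2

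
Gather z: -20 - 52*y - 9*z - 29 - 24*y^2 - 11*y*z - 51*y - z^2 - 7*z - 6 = -24*y^2 - 103*y - z^2 + z*(-11*y - 16) - 55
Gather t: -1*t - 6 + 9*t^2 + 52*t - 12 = 9*t^2 + 51*t - 18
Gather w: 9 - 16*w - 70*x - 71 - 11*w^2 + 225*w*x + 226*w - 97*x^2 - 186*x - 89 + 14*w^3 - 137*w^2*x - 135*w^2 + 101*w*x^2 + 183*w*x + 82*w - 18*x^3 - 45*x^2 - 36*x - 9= 14*w^3 + w^2*(-137*x - 146) + w*(101*x^2 + 408*x + 292) - 18*x^3 - 142*x^2 - 292*x - 160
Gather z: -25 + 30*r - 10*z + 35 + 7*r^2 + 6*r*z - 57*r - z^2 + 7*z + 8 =7*r^2 - 27*r - z^2 + z*(6*r - 3) + 18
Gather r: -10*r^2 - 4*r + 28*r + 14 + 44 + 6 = -10*r^2 + 24*r + 64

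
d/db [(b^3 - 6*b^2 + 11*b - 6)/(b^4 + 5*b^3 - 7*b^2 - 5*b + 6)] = (-b^4 + 10*b^3 + 11*b^2 - 84*b + 36)/(b^6 + 12*b^5 + 34*b^4 - 24*b^3 - 71*b^2 + 12*b + 36)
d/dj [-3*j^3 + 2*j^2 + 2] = j*(4 - 9*j)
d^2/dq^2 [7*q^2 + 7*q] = 14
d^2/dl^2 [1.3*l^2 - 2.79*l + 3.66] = 2.60000000000000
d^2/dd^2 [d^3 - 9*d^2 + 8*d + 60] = 6*d - 18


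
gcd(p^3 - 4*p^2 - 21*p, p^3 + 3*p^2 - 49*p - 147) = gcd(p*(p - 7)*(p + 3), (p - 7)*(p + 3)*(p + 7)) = p^2 - 4*p - 21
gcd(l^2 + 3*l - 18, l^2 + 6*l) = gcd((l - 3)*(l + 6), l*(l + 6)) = l + 6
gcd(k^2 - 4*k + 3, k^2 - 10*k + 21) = k - 3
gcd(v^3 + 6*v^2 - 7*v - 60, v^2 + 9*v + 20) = v^2 + 9*v + 20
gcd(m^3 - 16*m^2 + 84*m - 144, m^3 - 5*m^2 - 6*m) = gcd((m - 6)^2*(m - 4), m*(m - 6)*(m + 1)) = m - 6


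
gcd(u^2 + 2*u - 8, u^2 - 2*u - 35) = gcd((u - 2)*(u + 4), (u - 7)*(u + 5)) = 1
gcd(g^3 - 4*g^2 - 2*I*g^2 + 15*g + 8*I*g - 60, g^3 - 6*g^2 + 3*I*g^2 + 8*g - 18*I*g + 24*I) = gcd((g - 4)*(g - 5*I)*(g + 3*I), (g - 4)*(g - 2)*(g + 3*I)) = g^2 + g*(-4 + 3*I) - 12*I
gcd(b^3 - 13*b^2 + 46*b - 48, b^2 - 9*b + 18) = b - 3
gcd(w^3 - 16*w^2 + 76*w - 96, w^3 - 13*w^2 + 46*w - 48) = w^2 - 10*w + 16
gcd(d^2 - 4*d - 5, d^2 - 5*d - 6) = d + 1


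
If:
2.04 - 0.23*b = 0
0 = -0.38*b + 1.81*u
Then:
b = 8.87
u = 1.86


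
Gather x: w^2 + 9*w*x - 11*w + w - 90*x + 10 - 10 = w^2 - 10*w + x*(9*w - 90)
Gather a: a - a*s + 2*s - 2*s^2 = a*(1 - s) - 2*s^2 + 2*s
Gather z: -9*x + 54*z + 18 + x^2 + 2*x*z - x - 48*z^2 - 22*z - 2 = x^2 - 10*x - 48*z^2 + z*(2*x + 32) + 16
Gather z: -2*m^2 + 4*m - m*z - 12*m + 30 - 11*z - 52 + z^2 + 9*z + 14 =-2*m^2 - 8*m + z^2 + z*(-m - 2) - 8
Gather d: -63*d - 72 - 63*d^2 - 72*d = -63*d^2 - 135*d - 72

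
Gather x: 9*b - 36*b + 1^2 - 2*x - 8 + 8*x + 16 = -27*b + 6*x + 9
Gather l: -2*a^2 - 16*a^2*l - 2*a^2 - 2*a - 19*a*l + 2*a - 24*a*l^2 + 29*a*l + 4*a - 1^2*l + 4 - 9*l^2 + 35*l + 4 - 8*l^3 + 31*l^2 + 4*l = -4*a^2 + 4*a - 8*l^3 + l^2*(22 - 24*a) + l*(-16*a^2 + 10*a + 38) + 8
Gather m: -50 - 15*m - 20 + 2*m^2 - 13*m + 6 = 2*m^2 - 28*m - 64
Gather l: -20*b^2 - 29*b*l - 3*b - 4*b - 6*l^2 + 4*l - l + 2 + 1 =-20*b^2 - 7*b - 6*l^2 + l*(3 - 29*b) + 3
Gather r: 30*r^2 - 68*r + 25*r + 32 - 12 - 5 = 30*r^2 - 43*r + 15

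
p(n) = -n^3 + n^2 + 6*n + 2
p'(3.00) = -15.00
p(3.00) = 2.00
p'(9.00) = -219.00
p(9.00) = -592.00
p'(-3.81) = -45.17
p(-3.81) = 48.96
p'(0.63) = 6.07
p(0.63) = 5.93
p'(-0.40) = 4.72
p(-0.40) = -0.18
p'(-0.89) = 1.84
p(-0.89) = -1.84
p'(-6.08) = -117.06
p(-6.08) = 227.24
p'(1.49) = 2.32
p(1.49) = 9.85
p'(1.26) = 3.76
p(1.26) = 9.15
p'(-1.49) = -3.64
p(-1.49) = -1.41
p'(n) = -3*n^2 + 2*n + 6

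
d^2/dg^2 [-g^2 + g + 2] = -2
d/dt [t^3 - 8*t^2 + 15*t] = 3*t^2 - 16*t + 15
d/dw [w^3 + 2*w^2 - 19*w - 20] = 3*w^2 + 4*w - 19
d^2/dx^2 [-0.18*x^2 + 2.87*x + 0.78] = -0.360000000000000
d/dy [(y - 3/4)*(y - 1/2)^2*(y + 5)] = 4*y^3 + 39*y^2/4 - 31*y/2 + 77/16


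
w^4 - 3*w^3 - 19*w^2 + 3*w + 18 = (w - 6)*(w - 1)*(w + 1)*(w + 3)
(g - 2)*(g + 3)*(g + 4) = g^3 + 5*g^2 - 2*g - 24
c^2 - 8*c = c*(c - 8)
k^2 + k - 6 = (k - 2)*(k + 3)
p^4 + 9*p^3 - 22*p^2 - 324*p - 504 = (p - 6)*(p + 2)*(p + 6)*(p + 7)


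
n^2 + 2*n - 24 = (n - 4)*(n + 6)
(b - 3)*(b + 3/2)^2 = b^3 - 27*b/4 - 27/4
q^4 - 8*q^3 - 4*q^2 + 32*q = q*(q - 8)*(q - 2)*(q + 2)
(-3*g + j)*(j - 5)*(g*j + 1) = -3*g^2*j^2 + 15*g^2*j + g*j^3 - 5*g*j^2 - 3*g*j + 15*g + j^2 - 5*j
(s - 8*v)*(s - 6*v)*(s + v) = s^3 - 13*s^2*v + 34*s*v^2 + 48*v^3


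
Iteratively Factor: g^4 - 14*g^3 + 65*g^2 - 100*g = (g - 5)*(g^3 - 9*g^2 + 20*g) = g*(g - 5)*(g^2 - 9*g + 20) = g*(g - 5)*(g - 4)*(g - 5)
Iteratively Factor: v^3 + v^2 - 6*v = (v - 2)*(v^2 + 3*v) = (v - 2)*(v + 3)*(v)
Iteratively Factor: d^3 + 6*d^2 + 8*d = (d + 2)*(d^2 + 4*d) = d*(d + 2)*(d + 4)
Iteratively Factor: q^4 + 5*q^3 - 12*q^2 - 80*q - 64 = (q - 4)*(q^3 + 9*q^2 + 24*q + 16) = (q - 4)*(q + 1)*(q^2 + 8*q + 16) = (q - 4)*(q + 1)*(q + 4)*(q + 4)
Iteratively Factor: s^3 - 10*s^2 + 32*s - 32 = (s - 4)*(s^2 - 6*s + 8) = (s - 4)*(s - 2)*(s - 4)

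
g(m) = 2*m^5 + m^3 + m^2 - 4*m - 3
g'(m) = 10*m^4 + 3*m^2 + 2*m - 4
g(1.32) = 3.78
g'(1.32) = 34.23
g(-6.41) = -21842.78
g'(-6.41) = 16988.76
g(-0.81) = -0.33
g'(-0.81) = 0.65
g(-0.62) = -0.56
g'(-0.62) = -2.61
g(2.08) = 79.87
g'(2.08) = 200.32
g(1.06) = -2.25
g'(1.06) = 14.12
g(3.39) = 929.31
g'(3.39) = 1357.94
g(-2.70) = -291.57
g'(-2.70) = 543.91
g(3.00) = 507.00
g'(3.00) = 839.00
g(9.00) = 118869.00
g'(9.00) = 65867.00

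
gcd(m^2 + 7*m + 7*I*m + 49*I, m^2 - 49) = m + 7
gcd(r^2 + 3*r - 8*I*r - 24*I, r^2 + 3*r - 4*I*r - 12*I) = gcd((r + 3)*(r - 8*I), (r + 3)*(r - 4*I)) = r + 3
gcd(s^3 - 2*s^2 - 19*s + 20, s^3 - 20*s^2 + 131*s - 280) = s - 5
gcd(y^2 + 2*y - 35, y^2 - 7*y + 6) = 1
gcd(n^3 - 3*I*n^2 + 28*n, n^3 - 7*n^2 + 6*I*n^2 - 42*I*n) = n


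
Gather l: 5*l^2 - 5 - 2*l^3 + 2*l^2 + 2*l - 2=-2*l^3 + 7*l^2 + 2*l - 7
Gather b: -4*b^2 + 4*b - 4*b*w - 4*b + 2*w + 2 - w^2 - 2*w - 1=-4*b^2 - 4*b*w - w^2 + 1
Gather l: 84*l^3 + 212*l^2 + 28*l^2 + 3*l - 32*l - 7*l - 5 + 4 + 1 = 84*l^3 + 240*l^2 - 36*l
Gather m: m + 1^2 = m + 1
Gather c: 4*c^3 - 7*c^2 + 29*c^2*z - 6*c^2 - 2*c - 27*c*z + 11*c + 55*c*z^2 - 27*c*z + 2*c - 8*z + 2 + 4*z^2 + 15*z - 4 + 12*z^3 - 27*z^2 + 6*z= 4*c^3 + c^2*(29*z - 13) + c*(55*z^2 - 54*z + 11) + 12*z^3 - 23*z^2 + 13*z - 2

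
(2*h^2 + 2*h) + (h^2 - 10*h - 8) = 3*h^2 - 8*h - 8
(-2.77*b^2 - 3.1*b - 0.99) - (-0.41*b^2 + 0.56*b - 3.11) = -2.36*b^2 - 3.66*b + 2.12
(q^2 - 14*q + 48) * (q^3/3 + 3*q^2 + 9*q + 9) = q^5/3 - 5*q^4/3 - 17*q^3 + 27*q^2 + 306*q + 432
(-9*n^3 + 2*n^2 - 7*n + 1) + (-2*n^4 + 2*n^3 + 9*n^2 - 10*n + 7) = -2*n^4 - 7*n^3 + 11*n^2 - 17*n + 8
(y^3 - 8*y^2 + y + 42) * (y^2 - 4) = y^5 - 8*y^4 - 3*y^3 + 74*y^2 - 4*y - 168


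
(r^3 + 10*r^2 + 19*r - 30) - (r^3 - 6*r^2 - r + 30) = 16*r^2 + 20*r - 60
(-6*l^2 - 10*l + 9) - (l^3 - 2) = -l^3 - 6*l^2 - 10*l + 11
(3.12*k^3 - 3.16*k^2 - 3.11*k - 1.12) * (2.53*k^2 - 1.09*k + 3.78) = 7.8936*k^5 - 11.3956*k^4 + 7.3697*k^3 - 11.3885*k^2 - 10.535*k - 4.2336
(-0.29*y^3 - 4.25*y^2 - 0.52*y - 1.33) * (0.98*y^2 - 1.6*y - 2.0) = -0.2842*y^5 - 3.701*y^4 + 6.8704*y^3 + 8.0286*y^2 + 3.168*y + 2.66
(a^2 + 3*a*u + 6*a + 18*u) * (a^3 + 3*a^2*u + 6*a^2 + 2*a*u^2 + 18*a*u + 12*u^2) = a^5 + 6*a^4*u + 12*a^4 + 11*a^3*u^2 + 72*a^3*u + 36*a^3 + 6*a^2*u^3 + 132*a^2*u^2 + 216*a^2*u + 72*a*u^3 + 396*a*u^2 + 216*u^3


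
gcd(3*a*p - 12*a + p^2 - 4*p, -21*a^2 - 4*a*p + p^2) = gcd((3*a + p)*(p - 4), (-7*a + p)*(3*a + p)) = 3*a + p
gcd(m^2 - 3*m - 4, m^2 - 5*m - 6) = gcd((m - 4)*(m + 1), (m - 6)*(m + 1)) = m + 1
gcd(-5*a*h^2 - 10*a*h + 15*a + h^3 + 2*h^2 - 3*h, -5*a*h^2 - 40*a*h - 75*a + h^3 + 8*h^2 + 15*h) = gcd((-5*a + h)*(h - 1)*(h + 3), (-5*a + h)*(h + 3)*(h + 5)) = 5*a*h + 15*a - h^2 - 3*h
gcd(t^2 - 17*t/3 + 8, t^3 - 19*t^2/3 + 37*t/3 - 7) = t - 3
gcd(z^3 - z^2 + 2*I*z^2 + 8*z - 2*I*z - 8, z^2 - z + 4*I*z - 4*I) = z^2 + z*(-1 + 4*I) - 4*I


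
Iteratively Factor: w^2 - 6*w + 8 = (w - 4)*(w - 2)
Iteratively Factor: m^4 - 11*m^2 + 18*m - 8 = (m - 1)*(m^3 + m^2 - 10*m + 8) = (m - 1)*(m + 4)*(m^2 - 3*m + 2) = (m - 1)^2*(m + 4)*(m - 2)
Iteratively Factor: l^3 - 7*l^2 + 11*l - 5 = (l - 1)*(l^2 - 6*l + 5) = (l - 1)^2*(l - 5)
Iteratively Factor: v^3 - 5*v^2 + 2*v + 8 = (v - 2)*(v^2 - 3*v - 4) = (v - 4)*(v - 2)*(v + 1)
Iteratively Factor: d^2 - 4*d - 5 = (d - 5)*(d + 1)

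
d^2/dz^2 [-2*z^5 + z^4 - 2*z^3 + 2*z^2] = -40*z^3 + 12*z^2 - 12*z + 4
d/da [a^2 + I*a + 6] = 2*a + I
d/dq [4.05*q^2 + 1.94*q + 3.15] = 8.1*q + 1.94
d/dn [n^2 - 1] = 2*n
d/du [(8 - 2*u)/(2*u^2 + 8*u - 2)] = (-u^2 - 4*u + 2*(u - 4)*(u + 2) + 1)/(u^2 + 4*u - 1)^2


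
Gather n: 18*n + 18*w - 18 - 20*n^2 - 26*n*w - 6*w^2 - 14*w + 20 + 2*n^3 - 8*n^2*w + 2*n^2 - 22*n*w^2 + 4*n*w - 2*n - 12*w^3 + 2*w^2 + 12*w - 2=2*n^3 + n^2*(-8*w - 18) + n*(-22*w^2 - 22*w + 16) - 12*w^3 - 4*w^2 + 16*w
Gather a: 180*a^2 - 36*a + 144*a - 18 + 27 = 180*a^2 + 108*a + 9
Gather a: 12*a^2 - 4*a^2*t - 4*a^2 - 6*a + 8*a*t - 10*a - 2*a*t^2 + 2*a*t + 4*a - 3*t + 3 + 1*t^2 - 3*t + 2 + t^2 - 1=a^2*(8 - 4*t) + a*(-2*t^2 + 10*t - 12) + 2*t^2 - 6*t + 4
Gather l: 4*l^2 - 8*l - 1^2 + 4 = 4*l^2 - 8*l + 3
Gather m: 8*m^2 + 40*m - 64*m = 8*m^2 - 24*m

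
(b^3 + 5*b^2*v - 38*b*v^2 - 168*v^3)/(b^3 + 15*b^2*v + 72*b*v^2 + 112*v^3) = (b - 6*v)/(b + 4*v)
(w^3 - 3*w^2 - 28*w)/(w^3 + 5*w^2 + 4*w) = (w - 7)/(w + 1)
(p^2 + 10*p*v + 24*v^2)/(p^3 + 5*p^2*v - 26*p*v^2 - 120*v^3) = 1/(p - 5*v)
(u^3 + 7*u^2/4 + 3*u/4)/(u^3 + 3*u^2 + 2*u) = (u + 3/4)/(u + 2)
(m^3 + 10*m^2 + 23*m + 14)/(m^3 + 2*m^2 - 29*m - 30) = (m^2 + 9*m + 14)/(m^2 + m - 30)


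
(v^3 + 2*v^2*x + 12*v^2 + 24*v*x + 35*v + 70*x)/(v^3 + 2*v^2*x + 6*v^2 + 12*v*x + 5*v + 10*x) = (v + 7)/(v + 1)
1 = 1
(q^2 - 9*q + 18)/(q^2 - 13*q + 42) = (q - 3)/(q - 7)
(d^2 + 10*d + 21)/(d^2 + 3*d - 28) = (d + 3)/(d - 4)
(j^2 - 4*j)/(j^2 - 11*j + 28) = j/(j - 7)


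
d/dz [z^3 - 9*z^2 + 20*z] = 3*z^2 - 18*z + 20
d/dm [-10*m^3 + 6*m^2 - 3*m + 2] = -30*m^2 + 12*m - 3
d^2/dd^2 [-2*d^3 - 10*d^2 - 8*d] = -12*d - 20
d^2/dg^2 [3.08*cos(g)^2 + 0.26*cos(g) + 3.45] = -0.26*cos(g) - 6.16*cos(2*g)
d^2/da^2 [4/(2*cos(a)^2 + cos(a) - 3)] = 4*(-16*sin(a)^4 + 33*sin(a)^2 + 9*cos(a)/2 - 3*cos(3*a)/2 - 3)/(-2*sin(a)^2 + cos(a) - 1)^3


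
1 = 1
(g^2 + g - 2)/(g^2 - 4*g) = (g^2 + g - 2)/(g*(g - 4))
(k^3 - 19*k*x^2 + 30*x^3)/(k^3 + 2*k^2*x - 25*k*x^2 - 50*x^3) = (-k^2 + 5*k*x - 6*x^2)/(-k^2 + 3*k*x + 10*x^2)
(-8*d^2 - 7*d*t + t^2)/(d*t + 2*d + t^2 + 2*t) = (-8*d + t)/(t + 2)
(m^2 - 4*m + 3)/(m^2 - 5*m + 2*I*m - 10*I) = (m^2 - 4*m + 3)/(m^2 + m*(-5 + 2*I) - 10*I)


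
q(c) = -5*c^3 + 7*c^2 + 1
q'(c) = -15*c^2 + 14*c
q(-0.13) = 1.13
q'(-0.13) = -2.07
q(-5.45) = 1018.31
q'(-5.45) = -521.84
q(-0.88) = 9.83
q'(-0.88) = -23.94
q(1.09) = 2.84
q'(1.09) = -2.56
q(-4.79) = 711.12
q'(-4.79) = -411.22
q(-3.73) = 357.87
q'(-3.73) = -260.91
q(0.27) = 1.41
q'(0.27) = 2.69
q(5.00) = -449.00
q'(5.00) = -305.00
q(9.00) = -3077.00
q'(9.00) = -1089.00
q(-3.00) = 199.00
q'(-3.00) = -177.00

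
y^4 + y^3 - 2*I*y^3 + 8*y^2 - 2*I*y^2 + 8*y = y*(y + 1)*(y - 4*I)*(y + 2*I)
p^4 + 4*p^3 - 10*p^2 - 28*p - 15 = (p - 3)*(p + 1)^2*(p + 5)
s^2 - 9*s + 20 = (s - 5)*(s - 4)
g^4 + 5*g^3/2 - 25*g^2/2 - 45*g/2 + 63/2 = (g - 3)*(g - 1)*(g + 3)*(g + 7/2)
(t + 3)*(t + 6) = t^2 + 9*t + 18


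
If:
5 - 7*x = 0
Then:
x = 5/7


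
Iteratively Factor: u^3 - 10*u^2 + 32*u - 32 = (u - 4)*(u^2 - 6*u + 8) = (u - 4)*(u - 2)*(u - 4)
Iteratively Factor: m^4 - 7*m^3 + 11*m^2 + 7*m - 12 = (m - 1)*(m^3 - 6*m^2 + 5*m + 12) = (m - 4)*(m - 1)*(m^2 - 2*m - 3) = (m - 4)*(m - 1)*(m + 1)*(m - 3)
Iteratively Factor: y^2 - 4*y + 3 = (y - 3)*(y - 1)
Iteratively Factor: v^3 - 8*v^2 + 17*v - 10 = (v - 5)*(v^2 - 3*v + 2) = (v - 5)*(v - 2)*(v - 1)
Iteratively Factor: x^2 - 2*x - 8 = (x - 4)*(x + 2)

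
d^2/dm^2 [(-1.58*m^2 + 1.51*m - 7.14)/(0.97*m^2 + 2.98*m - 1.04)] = (1.77635683940025e-15*m^4 + 11.975814*m^3 - 49.87158*m^2 - 114.693576*m - 135.276048)/(0.912673*m^6 + 8.411646*m^5 + 22.906356*m^4 + 8.426248*m^3 - 24.559392*m^2 + 9.669504*m - 1.124864)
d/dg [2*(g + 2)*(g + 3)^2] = 2*(g + 3)*(3*g + 7)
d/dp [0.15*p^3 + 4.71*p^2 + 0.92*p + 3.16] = 0.45*p^2 + 9.42*p + 0.92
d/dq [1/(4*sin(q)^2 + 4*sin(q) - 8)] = -(2*sin(q) + 1)*cos(q)/(4*(sin(q)^2 + sin(q) - 2)^2)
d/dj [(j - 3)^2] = 2*j - 6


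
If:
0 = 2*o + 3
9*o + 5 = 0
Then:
No Solution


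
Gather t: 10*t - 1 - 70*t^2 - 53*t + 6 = -70*t^2 - 43*t + 5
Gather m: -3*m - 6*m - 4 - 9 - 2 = -9*m - 15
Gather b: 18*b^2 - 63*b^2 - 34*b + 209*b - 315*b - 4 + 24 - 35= -45*b^2 - 140*b - 15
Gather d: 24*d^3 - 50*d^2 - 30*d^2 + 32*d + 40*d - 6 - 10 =24*d^3 - 80*d^2 + 72*d - 16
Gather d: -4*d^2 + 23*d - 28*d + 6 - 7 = -4*d^2 - 5*d - 1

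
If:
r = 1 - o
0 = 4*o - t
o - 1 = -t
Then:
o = 1/5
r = 4/5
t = 4/5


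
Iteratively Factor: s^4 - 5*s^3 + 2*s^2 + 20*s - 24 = (s + 2)*(s^3 - 7*s^2 + 16*s - 12) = (s - 3)*(s + 2)*(s^2 - 4*s + 4) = (s - 3)*(s - 2)*(s + 2)*(s - 2)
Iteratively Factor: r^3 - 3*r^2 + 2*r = (r - 1)*(r^2 - 2*r) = r*(r - 1)*(r - 2)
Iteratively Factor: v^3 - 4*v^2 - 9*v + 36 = (v - 4)*(v^2 - 9) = (v - 4)*(v - 3)*(v + 3)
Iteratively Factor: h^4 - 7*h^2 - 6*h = (h + 1)*(h^3 - h^2 - 6*h) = (h + 1)*(h + 2)*(h^2 - 3*h) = (h - 3)*(h + 1)*(h + 2)*(h)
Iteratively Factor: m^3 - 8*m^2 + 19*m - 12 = (m - 3)*(m^2 - 5*m + 4) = (m - 3)*(m - 1)*(m - 4)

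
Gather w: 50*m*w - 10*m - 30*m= 50*m*w - 40*m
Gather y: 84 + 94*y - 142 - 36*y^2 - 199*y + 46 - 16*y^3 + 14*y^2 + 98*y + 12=-16*y^3 - 22*y^2 - 7*y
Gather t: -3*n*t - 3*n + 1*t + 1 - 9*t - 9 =-3*n + t*(-3*n - 8) - 8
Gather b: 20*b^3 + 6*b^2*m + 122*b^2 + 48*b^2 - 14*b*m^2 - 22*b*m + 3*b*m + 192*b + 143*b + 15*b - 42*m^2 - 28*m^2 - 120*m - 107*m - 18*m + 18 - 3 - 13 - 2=20*b^3 + b^2*(6*m + 170) + b*(-14*m^2 - 19*m + 350) - 70*m^2 - 245*m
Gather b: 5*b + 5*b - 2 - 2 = 10*b - 4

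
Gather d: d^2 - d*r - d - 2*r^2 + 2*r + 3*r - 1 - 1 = d^2 + d*(-r - 1) - 2*r^2 + 5*r - 2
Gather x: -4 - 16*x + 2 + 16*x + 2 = 0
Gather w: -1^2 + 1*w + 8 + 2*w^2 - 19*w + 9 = 2*w^2 - 18*w + 16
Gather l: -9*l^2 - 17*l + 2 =-9*l^2 - 17*l + 2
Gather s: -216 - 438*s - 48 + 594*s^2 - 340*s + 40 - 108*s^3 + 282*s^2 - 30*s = -108*s^3 + 876*s^2 - 808*s - 224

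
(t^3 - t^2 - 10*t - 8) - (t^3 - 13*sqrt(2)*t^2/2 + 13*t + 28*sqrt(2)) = -t^2 + 13*sqrt(2)*t^2/2 - 23*t - 28*sqrt(2) - 8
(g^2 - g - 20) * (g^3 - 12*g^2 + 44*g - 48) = g^5 - 13*g^4 + 36*g^3 + 148*g^2 - 832*g + 960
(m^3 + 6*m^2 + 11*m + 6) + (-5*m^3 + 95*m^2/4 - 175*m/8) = -4*m^3 + 119*m^2/4 - 87*m/8 + 6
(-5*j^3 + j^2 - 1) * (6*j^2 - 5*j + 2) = -30*j^5 + 31*j^4 - 15*j^3 - 4*j^2 + 5*j - 2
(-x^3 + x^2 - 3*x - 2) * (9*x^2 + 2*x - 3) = -9*x^5 + 7*x^4 - 22*x^3 - 27*x^2 + 5*x + 6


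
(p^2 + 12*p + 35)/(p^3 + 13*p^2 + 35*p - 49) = (p + 5)/(p^2 + 6*p - 7)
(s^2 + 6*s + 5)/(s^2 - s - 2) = (s + 5)/(s - 2)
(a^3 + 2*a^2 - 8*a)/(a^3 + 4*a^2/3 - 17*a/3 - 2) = 3*a*(a + 4)/(3*a^2 + 10*a + 3)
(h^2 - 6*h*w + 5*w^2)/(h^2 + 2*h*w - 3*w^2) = (h - 5*w)/(h + 3*w)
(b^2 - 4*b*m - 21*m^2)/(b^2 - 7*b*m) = (b + 3*m)/b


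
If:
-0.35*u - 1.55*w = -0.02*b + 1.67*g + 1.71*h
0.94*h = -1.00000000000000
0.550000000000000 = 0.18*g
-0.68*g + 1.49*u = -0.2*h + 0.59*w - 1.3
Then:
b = 84.4295302013423*w + 175.815345010868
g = 3.06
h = -1.06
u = 0.395973154362416*w + 0.664794453170863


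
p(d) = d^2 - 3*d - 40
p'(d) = 2*d - 3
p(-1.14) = -35.28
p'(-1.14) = -5.28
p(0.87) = -41.85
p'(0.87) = -1.26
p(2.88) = -40.35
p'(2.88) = 2.76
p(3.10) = -39.69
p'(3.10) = 3.20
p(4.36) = -34.07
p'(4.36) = 5.72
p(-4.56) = -5.53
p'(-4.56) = -12.12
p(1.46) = -42.25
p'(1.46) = -0.08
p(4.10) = -35.49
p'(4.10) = 5.20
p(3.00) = -40.00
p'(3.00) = 3.00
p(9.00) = 14.00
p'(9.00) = 15.00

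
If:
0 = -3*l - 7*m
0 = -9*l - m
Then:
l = 0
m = 0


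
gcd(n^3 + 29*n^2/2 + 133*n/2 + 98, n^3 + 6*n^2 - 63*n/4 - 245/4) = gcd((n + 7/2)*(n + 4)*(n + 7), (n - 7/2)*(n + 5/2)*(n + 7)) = n + 7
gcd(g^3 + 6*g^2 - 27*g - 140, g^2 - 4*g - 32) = g + 4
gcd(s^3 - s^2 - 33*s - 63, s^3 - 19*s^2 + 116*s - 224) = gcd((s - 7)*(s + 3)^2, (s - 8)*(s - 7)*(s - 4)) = s - 7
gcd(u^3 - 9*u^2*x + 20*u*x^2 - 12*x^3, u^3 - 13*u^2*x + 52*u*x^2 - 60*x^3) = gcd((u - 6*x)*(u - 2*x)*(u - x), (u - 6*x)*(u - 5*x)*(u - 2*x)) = u^2 - 8*u*x + 12*x^2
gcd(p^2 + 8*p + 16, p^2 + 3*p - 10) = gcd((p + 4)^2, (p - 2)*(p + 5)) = 1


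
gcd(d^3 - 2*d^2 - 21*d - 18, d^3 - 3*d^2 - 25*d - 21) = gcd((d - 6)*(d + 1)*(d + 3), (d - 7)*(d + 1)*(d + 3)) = d^2 + 4*d + 3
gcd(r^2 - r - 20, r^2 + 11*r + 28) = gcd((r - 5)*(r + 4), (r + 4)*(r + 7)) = r + 4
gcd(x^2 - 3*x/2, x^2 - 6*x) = x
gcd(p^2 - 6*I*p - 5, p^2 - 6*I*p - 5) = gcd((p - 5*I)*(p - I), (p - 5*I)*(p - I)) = p^2 - 6*I*p - 5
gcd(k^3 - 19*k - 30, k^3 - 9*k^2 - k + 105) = k^2 - 2*k - 15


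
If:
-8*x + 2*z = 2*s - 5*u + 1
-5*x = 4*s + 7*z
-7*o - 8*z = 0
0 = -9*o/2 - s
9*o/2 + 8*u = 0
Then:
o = -80/2733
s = 120/911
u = 15/911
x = -386/2733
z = 70/2733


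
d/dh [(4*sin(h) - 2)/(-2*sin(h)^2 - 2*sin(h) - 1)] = 8*(sin(h)^2 - sin(h) - 1)*cos(h)/(2*sin(h) - cos(2*h) + 2)^2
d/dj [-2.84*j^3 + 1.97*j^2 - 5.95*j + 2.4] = -8.52*j^2 + 3.94*j - 5.95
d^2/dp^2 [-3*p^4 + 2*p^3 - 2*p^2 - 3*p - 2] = -36*p^2 + 12*p - 4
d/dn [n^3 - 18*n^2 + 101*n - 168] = 3*n^2 - 36*n + 101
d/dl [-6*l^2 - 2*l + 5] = -12*l - 2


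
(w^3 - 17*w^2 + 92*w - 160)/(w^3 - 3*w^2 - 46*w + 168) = (w^2 - 13*w + 40)/(w^2 + w - 42)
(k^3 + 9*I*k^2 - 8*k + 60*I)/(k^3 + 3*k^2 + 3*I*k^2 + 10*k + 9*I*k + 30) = (k + 6*I)/(k + 3)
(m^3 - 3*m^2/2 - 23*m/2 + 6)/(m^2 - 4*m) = m + 5/2 - 3/(2*m)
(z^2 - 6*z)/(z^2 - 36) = z/(z + 6)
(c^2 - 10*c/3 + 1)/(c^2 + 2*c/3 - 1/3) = (c - 3)/(c + 1)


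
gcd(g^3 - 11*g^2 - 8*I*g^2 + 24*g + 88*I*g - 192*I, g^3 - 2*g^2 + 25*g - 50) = 1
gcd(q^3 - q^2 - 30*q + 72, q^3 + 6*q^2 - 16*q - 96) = q^2 + 2*q - 24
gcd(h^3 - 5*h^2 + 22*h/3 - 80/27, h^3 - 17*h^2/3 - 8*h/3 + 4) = h - 2/3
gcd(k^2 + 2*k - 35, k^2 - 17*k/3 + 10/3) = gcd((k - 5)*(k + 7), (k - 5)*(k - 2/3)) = k - 5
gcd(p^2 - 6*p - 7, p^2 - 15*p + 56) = p - 7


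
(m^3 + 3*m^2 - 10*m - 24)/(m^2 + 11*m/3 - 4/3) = 3*(m^2 - m - 6)/(3*m - 1)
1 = 1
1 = 1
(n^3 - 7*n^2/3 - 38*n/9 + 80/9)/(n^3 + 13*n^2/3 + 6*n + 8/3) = (9*n^2 - 39*n + 40)/(3*(3*n^2 + 7*n + 4))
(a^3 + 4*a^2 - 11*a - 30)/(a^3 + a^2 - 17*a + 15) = (a + 2)/(a - 1)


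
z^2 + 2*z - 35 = (z - 5)*(z + 7)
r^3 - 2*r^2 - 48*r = r*(r - 8)*(r + 6)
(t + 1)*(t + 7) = t^2 + 8*t + 7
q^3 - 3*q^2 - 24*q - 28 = (q - 7)*(q + 2)^2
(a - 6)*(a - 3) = a^2 - 9*a + 18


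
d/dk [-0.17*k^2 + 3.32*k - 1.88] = 3.32 - 0.34*k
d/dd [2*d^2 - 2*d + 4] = 4*d - 2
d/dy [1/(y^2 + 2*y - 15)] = 2*(-y - 1)/(y^2 + 2*y - 15)^2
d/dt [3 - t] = -1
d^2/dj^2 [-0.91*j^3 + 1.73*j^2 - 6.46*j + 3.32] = 3.46 - 5.46*j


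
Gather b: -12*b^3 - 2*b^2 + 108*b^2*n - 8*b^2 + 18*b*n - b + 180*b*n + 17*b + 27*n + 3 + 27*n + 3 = -12*b^3 + b^2*(108*n - 10) + b*(198*n + 16) + 54*n + 6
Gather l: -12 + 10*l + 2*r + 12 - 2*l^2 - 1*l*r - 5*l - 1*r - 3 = -2*l^2 + l*(5 - r) + r - 3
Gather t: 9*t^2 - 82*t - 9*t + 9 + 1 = 9*t^2 - 91*t + 10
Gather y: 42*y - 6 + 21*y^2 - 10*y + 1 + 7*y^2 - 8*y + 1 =28*y^2 + 24*y - 4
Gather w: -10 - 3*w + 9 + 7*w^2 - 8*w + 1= 7*w^2 - 11*w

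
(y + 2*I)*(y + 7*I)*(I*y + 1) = I*y^3 - 8*y^2 - 5*I*y - 14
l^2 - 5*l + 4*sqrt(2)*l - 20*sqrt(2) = (l - 5)*(l + 4*sqrt(2))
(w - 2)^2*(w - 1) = w^3 - 5*w^2 + 8*w - 4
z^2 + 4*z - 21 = (z - 3)*(z + 7)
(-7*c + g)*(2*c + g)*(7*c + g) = -98*c^3 - 49*c^2*g + 2*c*g^2 + g^3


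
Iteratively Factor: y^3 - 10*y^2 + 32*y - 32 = (y - 4)*(y^2 - 6*y + 8) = (y - 4)*(y - 2)*(y - 4)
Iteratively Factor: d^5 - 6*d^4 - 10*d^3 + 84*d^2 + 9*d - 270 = (d - 3)*(d^4 - 3*d^3 - 19*d^2 + 27*d + 90) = (d - 3)*(d + 3)*(d^3 - 6*d^2 - d + 30) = (d - 5)*(d - 3)*(d + 3)*(d^2 - d - 6) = (d - 5)*(d - 3)^2*(d + 3)*(d + 2)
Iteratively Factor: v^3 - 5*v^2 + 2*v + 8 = (v + 1)*(v^2 - 6*v + 8) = (v - 4)*(v + 1)*(v - 2)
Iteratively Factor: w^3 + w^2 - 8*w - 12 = (w - 3)*(w^2 + 4*w + 4) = (w - 3)*(w + 2)*(w + 2)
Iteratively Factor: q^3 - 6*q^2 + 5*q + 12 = (q + 1)*(q^2 - 7*q + 12) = (q - 4)*(q + 1)*(q - 3)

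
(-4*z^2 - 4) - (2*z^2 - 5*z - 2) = -6*z^2 + 5*z - 2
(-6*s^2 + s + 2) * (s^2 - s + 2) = -6*s^4 + 7*s^3 - 11*s^2 + 4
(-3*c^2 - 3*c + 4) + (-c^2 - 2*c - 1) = -4*c^2 - 5*c + 3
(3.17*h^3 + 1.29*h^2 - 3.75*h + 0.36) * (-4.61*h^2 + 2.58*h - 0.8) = -14.6137*h^5 + 2.2317*h^4 + 18.0797*h^3 - 12.3666*h^2 + 3.9288*h - 0.288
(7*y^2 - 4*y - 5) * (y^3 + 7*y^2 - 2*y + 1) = 7*y^5 + 45*y^4 - 47*y^3 - 20*y^2 + 6*y - 5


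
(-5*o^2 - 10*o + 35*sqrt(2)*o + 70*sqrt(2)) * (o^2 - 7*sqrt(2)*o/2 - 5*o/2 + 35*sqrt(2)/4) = -5*o^4 + 5*o^3/2 + 105*sqrt(2)*o^3/2 - 220*o^2 - 105*sqrt(2)*o^2/4 - 525*sqrt(2)*o/2 + 245*o/2 + 1225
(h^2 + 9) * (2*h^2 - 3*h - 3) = 2*h^4 - 3*h^3 + 15*h^2 - 27*h - 27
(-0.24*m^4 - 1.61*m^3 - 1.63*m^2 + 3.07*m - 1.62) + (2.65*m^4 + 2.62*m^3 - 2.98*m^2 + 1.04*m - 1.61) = 2.41*m^4 + 1.01*m^3 - 4.61*m^2 + 4.11*m - 3.23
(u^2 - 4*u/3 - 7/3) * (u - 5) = u^3 - 19*u^2/3 + 13*u/3 + 35/3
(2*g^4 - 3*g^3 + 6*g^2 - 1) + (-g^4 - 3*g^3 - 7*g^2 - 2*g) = g^4 - 6*g^3 - g^2 - 2*g - 1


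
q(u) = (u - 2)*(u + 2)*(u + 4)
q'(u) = (u - 2)*(u + 2) + (u - 2)*(u + 4) + (u + 2)*(u + 4) = 3*u^2 + 8*u - 4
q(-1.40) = -5.30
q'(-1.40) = -9.32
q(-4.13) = -1.70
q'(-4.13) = 14.13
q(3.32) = 51.40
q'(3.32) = 55.63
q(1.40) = -11.02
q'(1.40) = 13.08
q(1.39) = -11.15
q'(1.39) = 12.92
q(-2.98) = 4.98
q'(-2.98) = -1.20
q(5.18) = 209.60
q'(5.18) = 117.94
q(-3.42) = 4.46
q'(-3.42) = 3.73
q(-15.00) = -2431.00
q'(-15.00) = 551.00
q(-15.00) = -2431.00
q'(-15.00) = 551.00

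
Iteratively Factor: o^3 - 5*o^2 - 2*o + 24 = (o - 3)*(o^2 - 2*o - 8) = (o - 4)*(o - 3)*(o + 2)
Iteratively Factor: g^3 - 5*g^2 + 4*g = (g - 4)*(g^2 - g) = (g - 4)*(g - 1)*(g)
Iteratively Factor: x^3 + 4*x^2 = (x)*(x^2 + 4*x) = x^2*(x + 4)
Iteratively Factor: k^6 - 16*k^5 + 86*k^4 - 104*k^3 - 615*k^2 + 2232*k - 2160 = (k - 4)*(k^5 - 12*k^4 + 38*k^3 + 48*k^2 - 423*k + 540) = (k - 5)*(k - 4)*(k^4 - 7*k^3 + 3*k^2 + 63*k - 108) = (k - 5)*(k - 4)^2*(k^3 - 3*k^2 - 9*k + 27) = (k - 5)*(k - 4)^2*(k - 3)*(k^2 - 9) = (k - 5)*(k - 4)^2*(k - 3)*(k + 3)*(k - 3)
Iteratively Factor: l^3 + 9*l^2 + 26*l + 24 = (l + 3)*(l^2 + 6*l + 8) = (l + 3)*(l + 4)*(l + 2)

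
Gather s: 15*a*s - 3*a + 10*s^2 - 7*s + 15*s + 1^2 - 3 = -3*a + 10*s^2 + s*(15*a + 8) - 2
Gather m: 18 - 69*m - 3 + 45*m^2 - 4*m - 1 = 45*m^2 - 73*m + 14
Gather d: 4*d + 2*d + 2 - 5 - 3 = 6*d - 6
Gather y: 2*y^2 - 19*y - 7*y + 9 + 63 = 2*y^2 - 26*y + 72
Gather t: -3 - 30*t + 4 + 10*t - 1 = -20*t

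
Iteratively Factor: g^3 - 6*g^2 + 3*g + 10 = (g - 5)*(g^2 - g - 2) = (g - 5)*(g - 2)*(g + 1)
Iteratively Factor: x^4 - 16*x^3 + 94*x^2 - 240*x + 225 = (x - 3)*(x^3 - 13*x^2 + 55*x - 75) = (x - 5)*(x - 3)*(x^2 - 8*x + 15) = (x - 5)*(x - 3)^2*(x - 5)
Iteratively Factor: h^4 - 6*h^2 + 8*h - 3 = (h - 1)*(h^3 + h^2 - 5*h + 3) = (h - 1)^2*(h^2 + 2*h - 3) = (h - 1)^2*(h + 3)*(h - 1)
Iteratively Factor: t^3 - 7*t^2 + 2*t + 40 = (t - 4)*(t^2 - 3*t - 10) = (t - 4)*(t + 2)*(t - 5)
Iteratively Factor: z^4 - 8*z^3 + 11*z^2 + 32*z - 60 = (z - 5)*(z^3 - 3*z^2 - 4*z + 12) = (z - 5)*(z - 2)*(z^2 - z - 6) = (z - 5)*(z - 3)*(z - 2)*(z + 2)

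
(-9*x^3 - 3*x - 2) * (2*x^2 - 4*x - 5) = -18*x^5 + 36*x^4 + 39*x^3 + 8*x^2 + 23*x + 10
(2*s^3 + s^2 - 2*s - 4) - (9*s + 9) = 2*s^3 + s^2 - 11*s - 13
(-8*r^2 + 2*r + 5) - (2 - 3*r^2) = -5*r^2 + 2*r + 3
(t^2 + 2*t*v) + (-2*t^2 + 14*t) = -t^2 + 2*t*v + 14*t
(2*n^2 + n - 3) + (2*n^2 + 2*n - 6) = 4*n^2 + 3*n - 9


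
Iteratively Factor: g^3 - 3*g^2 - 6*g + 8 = (g - 1)*(g^2 - 2*g - 8) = (g - 4)*(g - 1)*(g + 2)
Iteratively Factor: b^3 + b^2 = (b + 1)*(b^2) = b*(b + 1)*(b)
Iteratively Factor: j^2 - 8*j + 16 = (j - 4)*(j - 4)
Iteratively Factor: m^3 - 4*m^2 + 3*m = (m)*(m^2 - 4*m + 3) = m*(m - 3)*(m - 1)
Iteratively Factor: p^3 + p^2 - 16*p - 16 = (p - 4)*(p^2 + 5*p + 4) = (p - 4)*(p + 1)*(p + 4)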